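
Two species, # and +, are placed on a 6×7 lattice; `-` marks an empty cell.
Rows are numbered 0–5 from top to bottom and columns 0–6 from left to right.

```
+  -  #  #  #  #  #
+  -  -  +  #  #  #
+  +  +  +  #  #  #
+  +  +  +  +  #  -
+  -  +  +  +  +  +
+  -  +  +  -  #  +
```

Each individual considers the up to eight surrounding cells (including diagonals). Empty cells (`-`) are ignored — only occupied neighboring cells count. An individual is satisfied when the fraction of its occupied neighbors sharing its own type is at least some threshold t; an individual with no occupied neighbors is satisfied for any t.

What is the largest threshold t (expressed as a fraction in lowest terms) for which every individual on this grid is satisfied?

(0,0)+ 1/1
(0,2)# 1/2
(0,3)# 3/4
(0,4)# 4/5
(0,5)# 5/5
(0,6)# 3/3
(1,0)+ 3/3
(1,3)+ 2/7
(1,4)# 6/8
(1,5)# 8/8
(1,6)# 5/5
(2,0)+ 4/4
(2,1)+ 6/6
(2,2)+ 6/6
(2,3)+ 5/7
(2,4)# 4/8
(2,5)# 6/7
(2,6)# 4/4
(3,0)+ 4/4
(3,1)+ 7/7
(3,2)+ 7/7
(3,3)+ 7/8
(3,4)+ 5/8
(3,5)# 3/7
(4,0)+ 3/3
(4,2)+ 6/6
(4,3)+ 7/7
(4,4)+ 5/7
(4,5)+ 4/6
(4,6)+ 2/4
(5,0)+ 1/1
(5,2)+ 3/3
(5,3)+ 4/4
(5,5)# 0/4
(5,6)+ 2/3
The smallest same-type fraction is 0/4 at (5,5), which reduces to 0/1. Any threshold above that leaves this individual unsatisfied.

0/1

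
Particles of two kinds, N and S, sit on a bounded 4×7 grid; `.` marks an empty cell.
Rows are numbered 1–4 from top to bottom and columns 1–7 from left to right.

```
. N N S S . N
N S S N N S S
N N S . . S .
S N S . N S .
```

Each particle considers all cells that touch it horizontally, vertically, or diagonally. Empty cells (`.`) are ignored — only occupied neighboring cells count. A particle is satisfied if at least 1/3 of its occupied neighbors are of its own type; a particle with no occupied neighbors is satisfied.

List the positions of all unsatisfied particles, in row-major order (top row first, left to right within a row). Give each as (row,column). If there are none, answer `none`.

(1,2)N 2/4 ok
(1,3)N 2/5 ok
(1,4)S 2/5 ok
(1,5)S 2/4 ok
(1,7)N 0/2 unhappy
(2,1)N 3/4 ok
(2,2)S 2/7 unhappy
(2,3)S 3/7 ok
(2,4)N 2/6 ok
(2,5)N 1/5 unhappy
(2,6)S 3/5 ok
(2,7)S 2/3 ok
(3,1)N 3/5 ok
(3,2)N 3/8 ok
(3,3)S 3/6 ok
(3,6)S 3/5 ok
(4,1)S 0/3 unhappy
(4,2)N 2/5 ok
(4,3)S 1/3 ok
(4,5)N 0/2 unhappy
(4,6)S 1/2 ok

(1,7), (2,2), (2,5), (4,1), (4,5)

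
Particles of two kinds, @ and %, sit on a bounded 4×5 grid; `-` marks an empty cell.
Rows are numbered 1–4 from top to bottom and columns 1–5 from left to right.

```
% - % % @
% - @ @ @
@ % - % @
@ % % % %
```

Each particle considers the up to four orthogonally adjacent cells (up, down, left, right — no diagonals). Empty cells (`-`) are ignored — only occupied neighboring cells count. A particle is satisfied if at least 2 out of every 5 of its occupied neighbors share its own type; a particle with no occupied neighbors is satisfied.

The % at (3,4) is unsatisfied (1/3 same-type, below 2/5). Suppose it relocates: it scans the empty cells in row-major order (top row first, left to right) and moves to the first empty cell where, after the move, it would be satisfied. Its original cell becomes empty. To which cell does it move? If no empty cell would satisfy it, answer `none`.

Vacating (3,4). Empty cells in order:
  (1,2): 2/2 same-type → satisfied — stop here.

(1,2)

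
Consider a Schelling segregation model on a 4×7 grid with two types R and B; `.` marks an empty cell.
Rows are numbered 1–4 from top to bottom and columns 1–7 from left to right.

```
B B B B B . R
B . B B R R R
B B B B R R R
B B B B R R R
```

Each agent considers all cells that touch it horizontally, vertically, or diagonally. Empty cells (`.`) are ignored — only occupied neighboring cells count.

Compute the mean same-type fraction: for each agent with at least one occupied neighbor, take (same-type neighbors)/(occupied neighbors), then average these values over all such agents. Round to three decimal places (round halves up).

0.876

Row 1: (1,1)B 2/2 · (1,2)B 4/4 · (1,3)B 4/4 · (1,4)B 4/5 · (1,5)B 2/4 · (1,7)R 2/2
Row 2: (2,1)B 4/4 · (2,3)B 7/7 · (2,4)B 6/8 · (2,5)R 3/7 · (2,6)R 6/7 · (2,7)R 4/4
Row 3: (3,1)B 4/4 · (3,2)B 7/7 · (3,3)B 7/7 · (3,4)B 5/8 · (3,5)R 5/8 · (3,6)R 8/8 · (3,7)R 5/5
Row 4: (4,1)B 3/3 · (4,2)B 5/5 · (4,3)B 5/5 · (4,4)B 3/5 · (4,5)R 3/5 · (4,6)R 5/5 · (4,7)R 3/3
Sum over 26 agents: 2/2 + 4/4 + 4/4 + 4/5 + 2/4 + 2/2 + 4/4 + 7/7 + 6/8 + 3/7 + 6/7 + 4/4 + 4/4 + 7/7 + 7/7 + 5/8 + 5/8 + 8/8 + 5/5 + 3/3 + 5/5 + 5/5 + 3/5 + 3/5 + 5/5 + 3/3 = 319/14; mean = 319/14 ÷ 26 = 319/364 = 0.876373… → 0.876.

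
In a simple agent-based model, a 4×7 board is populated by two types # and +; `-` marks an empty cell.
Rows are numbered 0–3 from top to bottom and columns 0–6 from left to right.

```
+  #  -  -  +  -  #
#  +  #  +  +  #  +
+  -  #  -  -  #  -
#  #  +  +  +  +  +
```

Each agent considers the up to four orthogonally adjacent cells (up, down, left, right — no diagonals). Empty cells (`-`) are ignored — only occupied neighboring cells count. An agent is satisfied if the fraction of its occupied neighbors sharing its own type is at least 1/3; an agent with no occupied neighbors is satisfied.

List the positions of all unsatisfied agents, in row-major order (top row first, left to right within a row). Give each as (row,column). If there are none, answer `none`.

(0,0), (0,1), (0,6), (1,0), (1,1), (1,6), (2,0)

(0,0)+ 0/2 unhappy
(0,1)# 0/2 unhappy
(0,4)+ 1/1 ok
(0,6)# 0/1 unhappy
(1,0)# 0/3 unhappy
(1,1)+ 0/3 unhappy
(1,2)# 1/3 ok
(1,3)+ 1/2 ok
(1,4)+ 2/3 ok
(1,5)# 1/3 ok
(1,6)+ 0/2 unhappy
(2,0)+ 0/2 unhappy
(2,2)# 1/2 ok
(2,5)# 1/2 ok
(3,0)# 1/2 ok
(3,1)# 1/2 ok
(3,2)+ 1/3 ok
(3,3)+ 2/2 ok
(3,4)+ 2/2 ok
(3,5)+ 2/3 ok
(3,6)+ 1/1 ok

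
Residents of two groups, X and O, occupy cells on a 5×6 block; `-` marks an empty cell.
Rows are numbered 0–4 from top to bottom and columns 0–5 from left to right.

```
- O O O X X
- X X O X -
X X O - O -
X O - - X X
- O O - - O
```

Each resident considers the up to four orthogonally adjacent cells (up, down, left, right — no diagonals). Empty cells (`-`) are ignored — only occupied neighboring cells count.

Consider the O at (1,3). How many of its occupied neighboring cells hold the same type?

1

Occupied neighbors of (1,3): (0,3)=O, (1,2)=X, (1,4)=X.
Same type (O): 1 of 3.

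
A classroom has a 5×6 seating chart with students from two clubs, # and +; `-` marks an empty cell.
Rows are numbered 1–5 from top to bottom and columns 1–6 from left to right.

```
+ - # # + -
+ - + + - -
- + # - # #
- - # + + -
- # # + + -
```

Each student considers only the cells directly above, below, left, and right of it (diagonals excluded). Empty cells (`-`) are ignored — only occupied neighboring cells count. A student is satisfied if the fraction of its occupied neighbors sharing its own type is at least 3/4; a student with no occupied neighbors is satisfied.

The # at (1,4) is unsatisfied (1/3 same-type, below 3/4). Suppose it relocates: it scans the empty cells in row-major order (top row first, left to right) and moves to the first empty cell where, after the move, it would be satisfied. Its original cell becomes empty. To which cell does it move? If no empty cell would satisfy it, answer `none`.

Vacating (1,4). Empty cells in order:
  (1,2): 1/2 same-type → still unsatisfied.
  (1,6): 0/1 same-type → still unsatisfied.
  (2,2): 0/3 same-type → still unsatisfied.
  (2,5): 1/3 same-type → still unsatisfied.
  (2,6): 1/1 same-type → satisfied — stop here.

(2,6)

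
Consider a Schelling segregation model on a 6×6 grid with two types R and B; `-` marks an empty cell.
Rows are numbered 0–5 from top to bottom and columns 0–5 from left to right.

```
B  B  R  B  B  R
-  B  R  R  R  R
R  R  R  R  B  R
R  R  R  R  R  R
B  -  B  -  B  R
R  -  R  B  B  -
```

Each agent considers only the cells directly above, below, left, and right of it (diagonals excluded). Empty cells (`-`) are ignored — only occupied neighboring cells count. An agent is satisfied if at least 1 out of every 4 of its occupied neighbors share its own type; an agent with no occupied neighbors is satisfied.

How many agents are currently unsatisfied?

Row 0: (0,0)B 1/1 satisfied · (0,1)B 2/3 satisfied · (0,2)R 1/3 satisfied · (0,3)B 1/3 satisfied · (0,4)B 1/3 satisfied · (0,5)R 1/2 satisfied
Row 1: (1,1)B 1/3 satisfied · (1,2)R 3/4 satisfied · (1,3)R 3/4 satisfied · (1,4)R 2/4 satisfied · (1,5)R 3/3 satisfied
Row 2: (2,0)R 2/2 satisfied · (2,1)R 3/4 satisfied · (2,2)R 4/4 satisfied · (2,3)R 3/4 satisfied · (2,4)B 0/4 not · (2,5)R 2/3 satisfied
Row 3: (3,0)R 2/3 satisfied · (3,1)R 3/3 satisfied · (3,2)R 3/4 satisfied · (3,3)R 3/3 satisfied · (3,4)R 2/4 satisfied · (3,5)R 3/3 satisfied
Row 4: (4,0)B 0/2 not · (4,2)B 0/2 not · (4,4)B 1/3 satisfied · (4,5)R 1/2 satisfied
Row 5: (5,0)R 0/1 not · (5,2)R 0/2 not · (5,3)B 1/2 satisfied · (5,4)B 2/2 satisfied
Unsatisfied: (2,4), (4,0), (4,2), (5,0), (5,2) — 5 in total.

5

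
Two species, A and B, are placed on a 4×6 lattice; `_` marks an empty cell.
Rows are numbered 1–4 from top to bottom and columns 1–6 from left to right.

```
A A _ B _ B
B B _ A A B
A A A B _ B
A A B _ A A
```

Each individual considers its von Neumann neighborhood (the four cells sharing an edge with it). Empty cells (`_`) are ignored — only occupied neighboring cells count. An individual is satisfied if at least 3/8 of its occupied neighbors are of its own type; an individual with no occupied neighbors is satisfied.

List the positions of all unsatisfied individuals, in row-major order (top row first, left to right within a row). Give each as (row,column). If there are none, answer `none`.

(1,4), (2,1), (2,2), (2,4), (3,3), (3,4), (4,3)

(1,1)A 1/2 satisfied
(1,2)A 1/2 satisfied
(1,4)B 0/1 not
(1,6)B 1/1 satisfied
(2,1)B 1/3 not
(2,2)B 1/3 not
(2,4)A 1/3 not
(2,5)A 1/2 satisfied
(2,6)B 2/3 satisfied
(3,1)A 2/3 satisfied
(3,2)A 3/4 satisfied
(3,3)A 1/3 not
(3,4)B 0/2 not
(3,6)B 1/2 satisfied
(4,1)A 2/2 satisfied
(4,2)A 2/3 satisfied
(4,3)B 0/2 not
(4,5)A 1/1 satisfied
(4,6)A 1/2 satisfied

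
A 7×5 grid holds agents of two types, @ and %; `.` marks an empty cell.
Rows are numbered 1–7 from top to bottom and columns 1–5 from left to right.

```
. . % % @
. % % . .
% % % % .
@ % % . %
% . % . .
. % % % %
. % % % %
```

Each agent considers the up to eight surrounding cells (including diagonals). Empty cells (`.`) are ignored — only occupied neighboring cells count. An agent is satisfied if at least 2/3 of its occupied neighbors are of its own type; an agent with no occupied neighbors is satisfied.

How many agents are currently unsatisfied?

Row 1: (1,3)% 3/3 satisfied · (1,4)% 2/3 satisfied · (1,5)@ 0/1 not
Row 2: (2,2)% 5/5 satisfied · (2,3)% 6/6 satisfied
Row 3: (3,1)% 3/4 satisfied · (3,2)% 6/7 satisfied · (3,3)% 6/6 satisfied · (3,4)% 4/4 satisfied
Row 4: (4,1)@ 0/4 not · (4,2)% 6/7 satisfied · (4,3)% 5/5 satisfied · (4,5)% 1/1 satisfied
Row 5: (5,1)% 2/3 satisfied · (5,3)% 5/5 satisfied
Row 6: (6,2)% 5/5 satisfied · (6,3)% 6/6 satisfied · (6,4)% 6/6 satisfied · (6,5)% 3/3 satisfied
Row 7: (7,2)% 3/3 satisfied · (7,3)% 5/5 satisfied · (7,4)% 5/5 satisfied · (7,5)% 3/3 satisfied
Unsatisfied: (1,5), (4,1) — 2 in total.

2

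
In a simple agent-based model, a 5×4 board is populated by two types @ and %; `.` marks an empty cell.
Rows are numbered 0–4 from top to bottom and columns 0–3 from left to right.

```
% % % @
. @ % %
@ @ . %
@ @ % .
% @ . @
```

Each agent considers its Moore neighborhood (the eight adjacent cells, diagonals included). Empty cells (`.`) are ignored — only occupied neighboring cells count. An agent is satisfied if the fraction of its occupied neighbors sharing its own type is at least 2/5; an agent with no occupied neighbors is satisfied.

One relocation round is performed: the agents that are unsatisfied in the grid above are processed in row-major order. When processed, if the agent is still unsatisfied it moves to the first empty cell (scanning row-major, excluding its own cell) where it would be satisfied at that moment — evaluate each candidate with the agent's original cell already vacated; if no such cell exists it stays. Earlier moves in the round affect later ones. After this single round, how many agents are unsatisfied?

2

Initially unsatisfied (in order): (0,3), (1,1), (3,2), (4,0), (4,3).
  (0,3) → (1,0).
  (1,1): now satisfied by earlier moves; stays.
  (3,2) → (0,3).
  (4,0) → (2,2).
  (4,3): now satisfied by earlier moves; stays.
Resulting grid:
% % % %
@ @ % %
@ @ % %
@ @ . .
. @ . @
Unsatisfied now: (0,0), (1,1).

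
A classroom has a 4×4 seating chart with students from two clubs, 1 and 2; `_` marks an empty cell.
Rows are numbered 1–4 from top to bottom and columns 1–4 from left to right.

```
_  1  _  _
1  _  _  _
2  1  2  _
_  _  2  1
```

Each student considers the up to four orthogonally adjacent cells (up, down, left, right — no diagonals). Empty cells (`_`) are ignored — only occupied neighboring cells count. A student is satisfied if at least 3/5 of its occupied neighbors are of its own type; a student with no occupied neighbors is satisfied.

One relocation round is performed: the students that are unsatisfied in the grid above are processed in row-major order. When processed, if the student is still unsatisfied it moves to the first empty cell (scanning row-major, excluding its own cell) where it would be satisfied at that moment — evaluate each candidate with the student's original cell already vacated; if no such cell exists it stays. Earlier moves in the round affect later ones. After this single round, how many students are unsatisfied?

0

Initially unsatisfied (in order): (2,1), (3,1), (3,2), (3,3), (4,3), (4,4).
  (2,1) → (1,1).
  (3,1) → (1,4).
  (3,2) → (2,1).
  (3,3): now satisfied by earlier moves; stays.
  (4,3) → (2,3).
  (4,4): now satisfied by earlier moves; stays.
Resulting grid:
1 1 _ 2
1 _ 2 _
_ _ 2 _
_ _ _ 1
All satisfied now.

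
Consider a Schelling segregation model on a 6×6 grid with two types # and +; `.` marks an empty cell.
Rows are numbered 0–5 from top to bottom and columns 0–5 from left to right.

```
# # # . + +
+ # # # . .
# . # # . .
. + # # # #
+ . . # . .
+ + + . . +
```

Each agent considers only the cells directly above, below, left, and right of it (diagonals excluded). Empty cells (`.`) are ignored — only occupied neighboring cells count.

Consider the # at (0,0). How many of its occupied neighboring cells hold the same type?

1

Occupied neighbors of (0,0): (1,0)=+, (0,1)=#.
Same type (#): 1 of 2.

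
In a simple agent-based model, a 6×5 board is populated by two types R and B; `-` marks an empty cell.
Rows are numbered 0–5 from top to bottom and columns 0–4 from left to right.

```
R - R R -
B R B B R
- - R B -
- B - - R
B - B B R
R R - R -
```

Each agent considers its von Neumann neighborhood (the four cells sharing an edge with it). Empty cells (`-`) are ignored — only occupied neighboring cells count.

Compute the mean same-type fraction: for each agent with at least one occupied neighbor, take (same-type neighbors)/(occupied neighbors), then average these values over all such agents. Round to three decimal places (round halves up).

0.366

(0,0)R 0/1
(0,2)R 1/2
(0,3)R 1/2
(1,0)B 0/2
(1,1)R 0/2
(1,2)B 1/4
(1,3)B 2/4
(1,4)R 0/1
(2,2)R 0/2
(2,3)B 1/2
(3,1)B — no occupied neighbors
(3,4)R 1/1
(4,0)B 0/1
(4,2)B 1/1
(4,3)B 1/3
(4,4)R 1/2
(5,0)R 1/2
(5,1)R 1/1
(5,3)R 0/1
Sum over 18 agents: 0/1 + 1/2 + 1/2 + 0/2 + 0/2 + 1/4 + 2/4 + 0/1 + 0/2 + 1/2 + 1/1 + 0/1 + 1/1 + 1/3 + 1/2 + 1/2 + 1/1 + 0/1 = 79/12; mean = 79/12 ÷ 18 = 79/216 = 0.365740… → 0.366.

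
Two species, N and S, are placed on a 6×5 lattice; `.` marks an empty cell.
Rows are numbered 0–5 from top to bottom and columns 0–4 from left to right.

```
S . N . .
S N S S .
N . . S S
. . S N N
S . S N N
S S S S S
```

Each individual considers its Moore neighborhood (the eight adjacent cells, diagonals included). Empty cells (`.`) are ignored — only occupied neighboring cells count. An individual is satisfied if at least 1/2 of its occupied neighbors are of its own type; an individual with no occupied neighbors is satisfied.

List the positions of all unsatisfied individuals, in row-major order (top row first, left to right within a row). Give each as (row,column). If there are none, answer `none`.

(0,2), (1,0), (1,1), (3,3), (4,3), (5,4)

(0,0)S 1/2 satisfied
(0,2)N 1/3 not
(1,0)S 1/3 not
(1,1)N 2/5 not
(1,2)S 2/4 satisfied
(1,3)S 3/4 satisfied
(2,0)N 1/2 satisfied
(2,3)S 4/6 satisfied
(2,4)S 2/4 satisfied
(3,2)S 2/4 satisfied
(3,3)N 3/7 not
(3,4)N 3/5 satisfied
(4,0)S 2/2 satisfied
(4,2)S 4/6 satisfied
(4,3)N 3/8 not
(4,4)N 3/5 satisfied
(5,0)S 2/2 satisfied
(5,1)S 4/4 satisfied
(5,2)S 3/4 satisfied
(5,3)S 3/5 satisfied
(5,4)S 1/3 not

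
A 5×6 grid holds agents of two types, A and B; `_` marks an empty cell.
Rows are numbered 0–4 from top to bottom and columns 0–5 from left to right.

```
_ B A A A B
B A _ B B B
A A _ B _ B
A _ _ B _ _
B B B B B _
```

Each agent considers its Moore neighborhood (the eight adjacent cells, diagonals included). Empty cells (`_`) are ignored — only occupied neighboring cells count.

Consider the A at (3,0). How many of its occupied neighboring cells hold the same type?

2

Occupied neighbors of (3,0): (2,0)=A, (2,1)=A, (4,0)=B, (4,1)=B.
Same type (A): 2 of 4.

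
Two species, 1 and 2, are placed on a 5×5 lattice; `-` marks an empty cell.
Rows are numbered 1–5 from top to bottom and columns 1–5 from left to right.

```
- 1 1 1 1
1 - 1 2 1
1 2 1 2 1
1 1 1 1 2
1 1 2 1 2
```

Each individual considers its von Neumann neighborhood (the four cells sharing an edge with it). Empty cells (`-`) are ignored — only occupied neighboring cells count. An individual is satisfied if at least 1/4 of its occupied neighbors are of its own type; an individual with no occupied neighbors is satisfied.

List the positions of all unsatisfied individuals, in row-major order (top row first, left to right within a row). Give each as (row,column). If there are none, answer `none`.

(3,2), (5,3)

(1,2)1 1/1 ✓
(1,3)1 3/3 ✓
(1,4)1 2/3 ✓
(1,5)1 2/2 ✓
(2,1)1 1/1 ✓
(2,3)1 2/3 ✓
(2,4)2 1/4 ✓
(2,5)1 2/3 ✓
(3,1)1 2/3 ✓
(3,2)2 0/3 ✗
(3,3)1 2/4 ✓
(3,4)2 1/4 ✓
(3,5)1 1/3 ✓
(4,1)1 3/3 ✓
(4,2)1 3/4 ✓
(4,3)1 3/4 ✓
(4,4)1 2/4 ✓
(4,5)2 1/3 ✓
(5,1)1 2/2 ✓
(5,2)1 2/3 ✓
(5,3)2 0/3 ✗
(5,4)1 1/3 ✓
(5,5)2 1/2 ✓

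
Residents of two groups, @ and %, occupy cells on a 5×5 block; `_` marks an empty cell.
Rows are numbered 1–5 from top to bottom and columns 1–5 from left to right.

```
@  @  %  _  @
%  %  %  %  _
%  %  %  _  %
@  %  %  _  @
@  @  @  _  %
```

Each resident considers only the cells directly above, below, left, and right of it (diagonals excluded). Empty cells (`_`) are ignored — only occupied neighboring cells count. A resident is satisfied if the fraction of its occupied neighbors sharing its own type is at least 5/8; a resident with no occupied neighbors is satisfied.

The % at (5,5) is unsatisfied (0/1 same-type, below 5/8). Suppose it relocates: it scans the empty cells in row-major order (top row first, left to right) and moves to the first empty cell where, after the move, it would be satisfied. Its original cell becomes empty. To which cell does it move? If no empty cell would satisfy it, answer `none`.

(1,4)

Vacating (5,5). Empty cells in order:
  (1,4): 2/3 same-type → satisfied — stop here.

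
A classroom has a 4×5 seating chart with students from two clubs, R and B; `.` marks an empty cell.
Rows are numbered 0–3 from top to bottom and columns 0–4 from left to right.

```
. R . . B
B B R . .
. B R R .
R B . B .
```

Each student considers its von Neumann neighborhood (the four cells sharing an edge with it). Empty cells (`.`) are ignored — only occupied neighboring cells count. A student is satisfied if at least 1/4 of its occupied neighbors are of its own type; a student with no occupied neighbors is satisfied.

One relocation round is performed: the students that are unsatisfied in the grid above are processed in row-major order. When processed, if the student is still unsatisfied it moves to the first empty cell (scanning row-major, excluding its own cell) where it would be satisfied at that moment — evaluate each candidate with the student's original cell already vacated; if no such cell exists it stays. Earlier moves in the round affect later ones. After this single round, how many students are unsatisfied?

0

Initially unsatisfied (in order): (0,1), (3,0), (3,3).
  (0,1) → (0,2).
  (3,0) → (0,1).
  (3,3) → (0,0).
Resulting grid:
B R R . B
B B R . .
. B R R .
. B . . .
All satisfied now.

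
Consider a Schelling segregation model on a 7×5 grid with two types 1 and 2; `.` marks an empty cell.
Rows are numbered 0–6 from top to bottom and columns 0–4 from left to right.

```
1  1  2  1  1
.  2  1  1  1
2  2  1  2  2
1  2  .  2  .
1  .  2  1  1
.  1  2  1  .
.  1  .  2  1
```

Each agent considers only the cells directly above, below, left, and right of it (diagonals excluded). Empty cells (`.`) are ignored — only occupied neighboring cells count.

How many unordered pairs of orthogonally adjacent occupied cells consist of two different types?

Scan each occupied cell's neighbors to the right and below so each pair is counted once.
From row 0: 4 unlike of 8 pairs (running 4/8).
From row 1: 3 unlike of 7 pairs (running 7/15).
From row 2: 3 unlike of 7 pairs (running 10/22).
From row 3: 2 unlike of 3 pairs (running 12/25).
From row 4: 1 unlike of 4 pairs (running 13/29).
From row 5: 3 unlike of 4 pairs (running 16/33).
From row 6: 1 unlike of 1 pairs (running 17/34).
Total adjacent occupied pairs: 34; unlike-type pairs: 17.

17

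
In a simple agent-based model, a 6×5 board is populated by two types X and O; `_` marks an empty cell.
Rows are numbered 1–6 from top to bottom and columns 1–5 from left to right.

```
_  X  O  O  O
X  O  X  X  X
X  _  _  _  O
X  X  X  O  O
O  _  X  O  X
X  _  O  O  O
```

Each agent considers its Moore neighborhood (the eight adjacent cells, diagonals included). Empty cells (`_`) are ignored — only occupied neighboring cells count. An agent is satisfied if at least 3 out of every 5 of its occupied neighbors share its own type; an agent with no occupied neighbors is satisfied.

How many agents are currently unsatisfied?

(1,2)X 2/4 unhappy
(1,3)O 2/5 unhappy
(1,4)O 2/5 unhappy
(1,5)O 1/3 unhappy
(2,1)X 2/3 ok
(2,2)O 1/5 unhappy
(2,3)X 2/5 unhappy
(2,4)X 2/6 unhappy
(2,5)X 1/4 unhappy
(3,1)X 3/4 ok
(3,5)O 2/4 unhappy
(4,1)X 2/3 ok
(4,2)X 4/5 ok
(4,3)X 2/4 unhappy
(4,4)O 3/6 unhappy
(4,5)O 3/4 ok
(5,1)O 0/3 unhappy
(5,3)X 2/6 unhappy
(5,4)O 5/8 ok
(5,5)X 0/5 unhappy
(6,1)X 0/1 unhappy
(6,3)O 2/3 ok
(6,4)O 3/5 ok
(6,5)O 2/3 ok
Unsatisfied: (1,2), (1,3), (1,4), (1,5), (2,2), (2,3), (2,4), (2,5), (3,5), (4,3), (4,4), (5,1), (5,3), (5,5), (6,1) — 15 in total.

15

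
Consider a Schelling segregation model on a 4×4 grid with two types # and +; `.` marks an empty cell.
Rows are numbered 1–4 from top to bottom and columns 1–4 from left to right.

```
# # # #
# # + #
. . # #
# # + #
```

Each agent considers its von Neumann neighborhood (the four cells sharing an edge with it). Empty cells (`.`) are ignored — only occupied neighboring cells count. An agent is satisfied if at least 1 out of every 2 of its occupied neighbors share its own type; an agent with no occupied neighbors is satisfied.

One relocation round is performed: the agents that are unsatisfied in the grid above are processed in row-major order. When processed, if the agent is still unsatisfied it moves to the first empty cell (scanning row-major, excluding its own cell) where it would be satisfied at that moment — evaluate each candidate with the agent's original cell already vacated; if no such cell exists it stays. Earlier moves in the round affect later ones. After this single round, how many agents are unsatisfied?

1

Initially unsatisfied (in order): (2,3), (3,3), (4,3).
  (2,3): no empty cell satisfies it; stays.
  (3,3) → (3,1).
  (4,3) → (3,3).
Resulting grid:
# # # #
# # + #
# . + #
# # . #
Unsatisfied now: (2,3).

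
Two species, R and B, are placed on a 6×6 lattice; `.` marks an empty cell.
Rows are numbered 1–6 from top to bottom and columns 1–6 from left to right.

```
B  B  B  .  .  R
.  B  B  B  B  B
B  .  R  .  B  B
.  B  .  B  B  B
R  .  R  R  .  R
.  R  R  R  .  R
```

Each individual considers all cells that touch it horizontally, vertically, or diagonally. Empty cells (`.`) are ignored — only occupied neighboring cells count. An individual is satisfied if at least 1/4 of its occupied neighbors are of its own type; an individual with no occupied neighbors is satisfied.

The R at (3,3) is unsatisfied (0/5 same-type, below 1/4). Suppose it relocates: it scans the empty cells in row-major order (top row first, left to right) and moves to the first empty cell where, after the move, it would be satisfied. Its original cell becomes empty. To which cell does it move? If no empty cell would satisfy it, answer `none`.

Vacating (3,3). Empty cells in order:
  (1,4): 0/4 same-type → still unsatisfied.
  (1,5): 1/4 same-type → satisfied — stop here.

(1,5)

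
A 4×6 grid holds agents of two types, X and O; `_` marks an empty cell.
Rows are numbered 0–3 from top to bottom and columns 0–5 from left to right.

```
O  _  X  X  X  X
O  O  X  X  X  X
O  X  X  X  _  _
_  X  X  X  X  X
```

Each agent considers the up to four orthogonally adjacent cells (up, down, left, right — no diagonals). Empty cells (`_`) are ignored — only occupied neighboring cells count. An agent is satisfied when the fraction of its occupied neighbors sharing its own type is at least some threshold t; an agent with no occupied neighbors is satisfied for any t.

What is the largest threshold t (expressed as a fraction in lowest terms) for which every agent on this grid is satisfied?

1/3

Row 0: (0,0)O 1/1 · (0,2)X 2/2 · (0,3)X 3/3 · (0,4)X 3/3 · (0,5)X 2/2
Row 1: (1,0)O 3/3 · (1,1)O 1/3 · (1,2)X 3/4 · (1,3)X 4/4 · (1,4)X 3/3 · (1,5)X 2/2
Row 2: (2,0)O 1/2 · (2,1)X 2/4 · (2,2)X 4/4 · (2,3)X 3/3
Row 3: (3,1)X 2/2 · (3,2)X 3/3 · (3,3)X 3/3 · (3,4)X 2/2 · (3,5)X 1/1
The smallest same-type fraction is 1/3 at (1,1), which reduces to 1/3. Any threshold above that leaves this agent unsatisfied.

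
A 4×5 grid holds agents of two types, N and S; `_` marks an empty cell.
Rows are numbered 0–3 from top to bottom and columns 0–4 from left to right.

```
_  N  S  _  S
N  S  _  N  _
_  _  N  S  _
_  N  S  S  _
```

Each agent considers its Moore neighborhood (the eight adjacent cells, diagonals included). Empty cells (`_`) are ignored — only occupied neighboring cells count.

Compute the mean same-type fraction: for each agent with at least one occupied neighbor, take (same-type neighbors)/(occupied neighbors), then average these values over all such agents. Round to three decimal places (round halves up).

Row 0: (0,1)N 1/3 · (0,2)S 1/3 · (0,4)S 0/1
Row 1: (1,0)N 1/2 · (1,1)S 1/4 · (1,3)N 1/4
Row 2: (2,2)N 2/6 · (2,3)S 2/4
Row 3: (3,1)N 1/2 · (3,2)S 2/4 · (3,3)S 2/3
Sum over 11 agents: 1/3 + 1/3 + 0/1 + 1/2 + 1/4 + 1/4 + 2/6 + 2/4 + 1/2 + 2/4 + 2/3 = 25/6; mean = 25/6 ÷ 11 = 25/66 = 0.378787… → 0.379.

0.379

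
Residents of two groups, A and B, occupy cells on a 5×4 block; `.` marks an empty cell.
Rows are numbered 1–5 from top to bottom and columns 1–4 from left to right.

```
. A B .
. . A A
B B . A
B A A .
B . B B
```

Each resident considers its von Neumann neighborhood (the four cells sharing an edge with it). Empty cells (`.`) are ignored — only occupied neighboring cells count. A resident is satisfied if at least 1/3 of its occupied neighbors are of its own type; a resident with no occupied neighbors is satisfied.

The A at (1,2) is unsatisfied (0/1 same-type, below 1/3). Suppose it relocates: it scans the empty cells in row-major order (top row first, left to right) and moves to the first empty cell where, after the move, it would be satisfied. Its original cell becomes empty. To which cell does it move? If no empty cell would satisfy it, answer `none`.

(1,1)

Vacating (1,2). Empty cells in order:
  (1,1): 0/0 same-type → satisfied — stop here.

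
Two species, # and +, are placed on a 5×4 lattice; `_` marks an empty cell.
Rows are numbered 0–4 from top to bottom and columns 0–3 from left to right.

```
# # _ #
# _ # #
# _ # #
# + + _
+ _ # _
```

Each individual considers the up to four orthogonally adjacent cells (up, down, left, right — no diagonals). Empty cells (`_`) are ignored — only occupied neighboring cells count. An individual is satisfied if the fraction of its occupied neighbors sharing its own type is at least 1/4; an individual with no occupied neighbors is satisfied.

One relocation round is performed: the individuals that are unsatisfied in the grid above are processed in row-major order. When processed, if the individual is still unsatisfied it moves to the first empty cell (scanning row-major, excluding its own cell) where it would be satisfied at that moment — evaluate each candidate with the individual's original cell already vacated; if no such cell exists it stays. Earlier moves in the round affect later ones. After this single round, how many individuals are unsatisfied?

Initially unsatisfied (in order): (4,0), (4,2).
  (4,0) → (2,1).
  (4,2) → (0,2).
Resulting grid:
# # # #
# _ # #
# + # #
# + + _
_ _ _ _
All satisfied now.

0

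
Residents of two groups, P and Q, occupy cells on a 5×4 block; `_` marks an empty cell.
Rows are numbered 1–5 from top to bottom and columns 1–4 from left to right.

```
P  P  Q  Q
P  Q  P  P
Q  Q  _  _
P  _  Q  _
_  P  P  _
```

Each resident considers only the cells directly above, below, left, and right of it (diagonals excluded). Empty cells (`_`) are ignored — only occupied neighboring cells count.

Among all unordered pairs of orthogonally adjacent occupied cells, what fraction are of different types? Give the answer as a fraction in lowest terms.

9/16

Scan each occupied cell's neighbors to the right and below so each pair is counted once.
Row 1: P(1,1)–P(1,2)= P(1,1)–P(2,1)= P(1,2)–Q(1,3)≠ P(1,2)–Q(2,2)≠ Q(1,3)–Q(1,4)= Q(1,3)–P(2,3)≠ Q(1,4)–P(2,4)≠  → 4/7 unlike.
Row 2: P(2,1)–Q(2,2)≠ P(2,1)–Q(3,1)≠ Q(2,2)–P(2,3)≠ Q(2,2)–Q(3,2)= P(2,3)–P(2,4)=  → 3/5 unlike.
Row 3: Q(3,1)–Q(3,2)= Q(3,1)–P(4,1)≠  → 1/2 unlike.
Row 4: Q(4,3)–P(5,3)≠  → 1/1 unlike.
Row 5: P(5,2)–P(5,3)=  → 0/1 unlike.
Total adjacent occupied pairs: 16; unlike-type pairs: 9.
9/16 is already in lowest terms.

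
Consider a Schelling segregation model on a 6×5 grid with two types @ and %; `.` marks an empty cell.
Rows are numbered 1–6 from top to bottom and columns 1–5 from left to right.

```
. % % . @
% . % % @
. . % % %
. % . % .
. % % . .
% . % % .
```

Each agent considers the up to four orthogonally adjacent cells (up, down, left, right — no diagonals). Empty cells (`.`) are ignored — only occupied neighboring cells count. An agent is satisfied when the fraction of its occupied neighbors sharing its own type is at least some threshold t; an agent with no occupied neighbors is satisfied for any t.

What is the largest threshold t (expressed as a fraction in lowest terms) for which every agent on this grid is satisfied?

1/3

Row 1: (1,2)% 1/1 · (1,3)% 2/2 · (1,5)@ 1/1
Row 2: (2,1)% — no occupied neighbors · (2,3)% 3/3 · (2,4)% 2/3 · (2,5)@ 1/3
Row 3: (3,3)% 2/2 · (3,4)% 4/4 · (3,5)% 1/2
Row 4: (4,2)% 1/1 · (4,4)% 1/1
Row 5: (5,2)% 2/2 · (5,3)% 2/2
Row 6: (6,1)% — no occupied neighbors · (6,3)% 2/2 · (6,4)% 1/1
The smallest same-type fraction is 1/3 at (2,5), which reduces to 1/3. Any threshold above that leaves this agent unsatisfied.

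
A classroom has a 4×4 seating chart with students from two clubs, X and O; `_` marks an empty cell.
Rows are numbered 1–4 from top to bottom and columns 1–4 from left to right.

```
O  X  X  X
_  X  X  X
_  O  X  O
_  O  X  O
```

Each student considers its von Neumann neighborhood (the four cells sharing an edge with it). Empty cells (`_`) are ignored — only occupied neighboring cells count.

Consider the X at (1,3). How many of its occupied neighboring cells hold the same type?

Occupied neighbors of (1,3): (2,3)=X, (1,2)=X, (1,4)=X.
Same type (X): 3 of 3.

3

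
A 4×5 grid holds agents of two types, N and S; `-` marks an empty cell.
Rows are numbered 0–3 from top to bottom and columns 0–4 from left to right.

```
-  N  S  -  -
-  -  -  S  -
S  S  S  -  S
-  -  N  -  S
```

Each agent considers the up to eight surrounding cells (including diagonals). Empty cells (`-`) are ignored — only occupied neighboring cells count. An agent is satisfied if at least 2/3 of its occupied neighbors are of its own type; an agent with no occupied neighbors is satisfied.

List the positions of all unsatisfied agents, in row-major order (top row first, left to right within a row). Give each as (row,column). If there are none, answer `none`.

(0,1)N 0/1 not
(0,2)S 1/2 not
(1,3)S 3/3 satisfied
(2,0)S 1/1 satisfied
(2,1)S 2/3 satisfied
(2,2)S 2/3 satisfied
(2,4)S 2/2 satisfied
(3,2)N 0/2 not
(3,4)S 1/1 satisfied

(0,1), (0,2), (3,2)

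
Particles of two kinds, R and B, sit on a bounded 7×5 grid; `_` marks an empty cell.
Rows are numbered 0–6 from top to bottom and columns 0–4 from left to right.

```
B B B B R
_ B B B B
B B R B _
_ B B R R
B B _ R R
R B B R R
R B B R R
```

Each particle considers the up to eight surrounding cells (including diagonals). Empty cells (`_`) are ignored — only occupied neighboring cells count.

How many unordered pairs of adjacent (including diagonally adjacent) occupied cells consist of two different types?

25

Scan each occupied cell's neighbors to the right and below (and the two forward diagonals) so each pair is counted once.
From row 0: 3 unlike of 15 pairs (running 3/15).
From row 1: 3 unlike of 12 pairs (running 6/27).
From row 2: 6 unlike of 12 pairs (running 12/39).
From row 3: 2 unlike of 11 pairs (running 14/50).
From row 4: 3 unlike of 12 pairs (running 17/62).
From row 5: 6 unlike of 17 pairs (running 23/79).
From row 6: 2 unlike of 4 pairs (running 25/83).
Total adjacent occupied pairs: 83; unlike-type pairs: 25.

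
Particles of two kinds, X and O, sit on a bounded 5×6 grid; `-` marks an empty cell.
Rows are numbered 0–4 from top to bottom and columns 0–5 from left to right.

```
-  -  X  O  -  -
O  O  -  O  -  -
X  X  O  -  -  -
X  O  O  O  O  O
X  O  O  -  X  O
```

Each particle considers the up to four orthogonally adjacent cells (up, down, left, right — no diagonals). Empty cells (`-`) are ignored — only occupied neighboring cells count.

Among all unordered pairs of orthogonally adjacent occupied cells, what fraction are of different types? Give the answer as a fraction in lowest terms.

Scan each occupied cell's neighbors to the right and below so each pair is counted once.
From row 0: 1 unlike of 2 pairs (running 1/2).
From row 1: 2 unlike of 3 pairs (running 3/5).
From row 2: 2 unlike of 5 pairs (running 5/10).
From row 3: 2 unlike of 10 pairs (running 7/20).
From row 4: 2 unlike of 3 pairs (running 9/23).
Total adjacent occupied pairs: 23; unlike-type pairs: 9.
9/23 is already in lowest terms.

9/23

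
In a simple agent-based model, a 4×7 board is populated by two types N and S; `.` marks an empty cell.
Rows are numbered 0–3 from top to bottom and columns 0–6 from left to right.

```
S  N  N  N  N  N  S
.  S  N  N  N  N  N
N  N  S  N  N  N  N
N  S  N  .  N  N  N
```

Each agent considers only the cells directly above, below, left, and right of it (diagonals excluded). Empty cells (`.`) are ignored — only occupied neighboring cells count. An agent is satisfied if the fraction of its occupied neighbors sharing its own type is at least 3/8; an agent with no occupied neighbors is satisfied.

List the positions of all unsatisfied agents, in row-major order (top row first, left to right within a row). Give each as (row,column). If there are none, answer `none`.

Row 0: (0,0)S 0/1 unhappy · (0,1)N 1/3 unhappy · (0,2)N 3/3 ok · (0,3)N 3/3 ok · (0,4)N 3/3 ok · (0,5)N 2/3 ok · (0,6)S 0/2 unhappy
Row 1: (1,1)S 0/3 unhappy · (1,2)N 2/4 ok · (1,3)N 4/4 ok · (1,4)N 4/4 ok · (1,5)N 4/4 ok · (1,6)N 2/3 ok
Row 2: (2,0)N 2/2 ok · (2,1)N 1/4 unhappy · (2,2)S 0/4 unhappy · (2,3)N 2/3 ok · (2,4)N 4/4 ok · (2,5)N 4/4 ok · (2,6)N 3/3 ok
Row 3: (3,0)N 1/2 ok · (3,1)S 0/3 unhappy · (3,2)N 0/2 unhappy · (3,4)N 2/2 ok · (3,5)N 3/3 ok · (3,6)N 2/2 ok

(0,0), (0,1), (0,6), (1,1), (2,1), (2,2), (3,1), (3,2)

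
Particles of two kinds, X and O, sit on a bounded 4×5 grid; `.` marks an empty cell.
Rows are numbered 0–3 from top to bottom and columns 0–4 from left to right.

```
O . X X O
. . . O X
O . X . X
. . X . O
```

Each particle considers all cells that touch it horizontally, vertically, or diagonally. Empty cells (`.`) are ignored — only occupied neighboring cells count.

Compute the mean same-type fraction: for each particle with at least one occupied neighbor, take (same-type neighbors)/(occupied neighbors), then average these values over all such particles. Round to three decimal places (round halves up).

0.426

Row 0: (0,0)O — no occupied neighbors · (0,2)X 1/2 · (0,3)X 2/4 · (0,4)O 1/3
Row 1: (1,3)O 1/6 · (1,4)X 2/4
Row 2: (2,0)O — no occupied neighbors · (2,2)X 1/2 · (2,4)X 1/3
Row 3: (3,2)X 1/1 · (3,4)O 0/1
Sum over 9 particles: 1/2 + 2/4 + 1/3 + 1/6 + 2/4 + 1/2 + 1/3 + 1/1 + 0/1 = 23/6; mean = 23/6 ÷ 9 = 23/54 = 0.425925… → 0.426.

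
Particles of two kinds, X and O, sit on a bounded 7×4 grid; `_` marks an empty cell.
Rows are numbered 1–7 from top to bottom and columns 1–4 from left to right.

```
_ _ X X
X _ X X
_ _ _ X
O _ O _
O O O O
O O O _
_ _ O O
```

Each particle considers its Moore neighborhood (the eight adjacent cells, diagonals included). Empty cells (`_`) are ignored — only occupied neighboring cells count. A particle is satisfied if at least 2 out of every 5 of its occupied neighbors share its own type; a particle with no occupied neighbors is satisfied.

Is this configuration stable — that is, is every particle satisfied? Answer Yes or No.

Yes

(1,3)X 3/3 ok
(1,4)X 3/3 ok
(2,1)X 0/0 ok
(2,3)X 4/4 ok
(2,4)X 4/4 ok
(3,4)X 2/3 ok
(4,1)O 2/2 ok
(4,3)O 3/4 ok
(5,1)O 4/4 ok
(5,2)O 7/7 ok
(5,3)O 5/5 ok
(5,4)O 3/3 ok
(6,1)O 3/3 ok
(6,2)O 6/6 ok
(6,3)O 6/6 ok
(7,3)O 3/3 ok
(7,4)O 2/2 ok
All meet the threshold, so the configuration is stable.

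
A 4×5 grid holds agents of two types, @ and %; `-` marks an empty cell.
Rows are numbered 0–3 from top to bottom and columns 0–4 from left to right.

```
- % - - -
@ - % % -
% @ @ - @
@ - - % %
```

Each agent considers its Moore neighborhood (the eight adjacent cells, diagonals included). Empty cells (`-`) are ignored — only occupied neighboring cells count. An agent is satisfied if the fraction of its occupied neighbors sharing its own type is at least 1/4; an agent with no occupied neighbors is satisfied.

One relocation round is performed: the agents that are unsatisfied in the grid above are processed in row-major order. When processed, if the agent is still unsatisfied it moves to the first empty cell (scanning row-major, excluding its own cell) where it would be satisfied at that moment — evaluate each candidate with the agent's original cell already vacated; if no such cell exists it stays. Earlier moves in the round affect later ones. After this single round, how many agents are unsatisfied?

Initially unsatisfied (in order): (2,0), (2,4).
  (2,0) → (0,0).
  (2,4) → (1,1).
Resulting grid:
% % - - -
@ @ % % -
- @ @ - -
@ - - % %
All satisfied now.

0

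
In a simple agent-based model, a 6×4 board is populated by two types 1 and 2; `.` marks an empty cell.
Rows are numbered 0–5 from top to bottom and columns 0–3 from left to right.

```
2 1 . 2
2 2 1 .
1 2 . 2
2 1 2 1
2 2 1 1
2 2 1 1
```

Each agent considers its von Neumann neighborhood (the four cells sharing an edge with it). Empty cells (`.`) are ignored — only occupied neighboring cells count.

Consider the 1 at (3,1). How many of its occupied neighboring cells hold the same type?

Occupied neighbors of (3,1): (2,1)=2, (4,1)=2, (3,0)=2, (3,2)=2.
Same type (1): 0 of 4.

0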